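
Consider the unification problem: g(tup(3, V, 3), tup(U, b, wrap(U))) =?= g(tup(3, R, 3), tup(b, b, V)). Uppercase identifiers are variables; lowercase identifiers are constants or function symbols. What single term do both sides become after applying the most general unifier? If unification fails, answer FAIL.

Decompose g/2: tup(3, V, 3) =?= tup(3, R, 3),  tup(U, b, wrap(U)) =?= tup(b, b, V).
Decompose tup/3: 3 =?= 3,  V =?= R,  3 =?= 3.
Delete trivial equation 3 =?= 3.
Bind V := R; substituting into the one remaining equation that mentions V gives: tup(U, b, wrap(U)) =?= tup(b, b, R).
Delete trivial equation 3 =?= 3.
Decompose tup/3: U =?= b,  b =?= b,  wrap(U) =?= R.
Bind U := b; substituting into the one remaining equation that mentions U gives: wrap(b) =?= R.
Delete trivial equation b =?= b.
Bind R := wrap(b). Substituting into the earlier binding gives V := wrap(b).
Applying the MGU to either side gives g(tup(3, wrap(b), 3), tup(b, b, wrap(b))).

g(tup(3, wrap(b), 3), tup(b, b, wrap(b)))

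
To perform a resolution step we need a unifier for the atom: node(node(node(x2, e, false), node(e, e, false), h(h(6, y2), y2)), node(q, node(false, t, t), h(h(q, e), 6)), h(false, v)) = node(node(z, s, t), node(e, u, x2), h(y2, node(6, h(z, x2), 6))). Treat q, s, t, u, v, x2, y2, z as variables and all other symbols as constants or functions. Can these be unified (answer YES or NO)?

YES

Decompose node/3: node(node(x2, e, false), node(e, e, false), h(h(6, y2), y2)) = node(z, s, t),  node(q, node(false, t, t), h(h(q, e), 6)) = node(e, u, x2),  h(false, v) = h(y2, node(6, h(z, x2), 6)).
Decompose node/3: node(x2, e, false) = z,  node(e, e, false) = s,  h(h(6, y2), y2) = t.
Bind z := node(x2, e, false); substituting into the one remaining equation that mentions z gives: h(false, v) = h(y2, node(6, h(node(x2, e, false), x2), 6)).
Bind s := node(e, e, false); no other remaining equation mentions s.
Bind t := h(h(6, y2), y2); substituting into the one remaining equation that mentions t gives: node(q, node(false, h(h(6, y2), y2), h(h(6, y2), y2)), h(h(q, e), 6)) = node(e, u, x2).
Decompose node/3: q = e,  node(false, h(h(6, y2), y2), h(h(6, y2), y2)) = u,  h(h(q, e), 6) = x2.
Bind q := e; substituting into the one remaining equation that mentions q gives: h(h(e, e), 6) = x2.
Bind u := node(false, h(h(6, y2), y2), h(h(6, y2), y2)); no other remaining equation mentions u.
Bind x2 := h(h(e, e), 6); substituting into the remaining equation gives: h(false, v) = h(y2, node(6, h(node(h(h(e, e), 6), e, false), h(h(e, e), 6)), 6)). Substituting into the earlier binding gives z := node(h(h(e, e), 6), e, false).
Decompose h/2: false = y2,  v = node(6, h(node(h(h(e, e), 6), e, false), h(h(e, e), 6)), 6).
Bind y2 := false; no other remaining equation mentions y2. Substituting into the earlier bindings gives t := h(h(6, false), false), u := node(false, h(h(6, false), false), h(h(6, false), false)).
Bind v := node(6, h(node(h(h(e, e), 6), e, false), h(h(e, e), 6)), 6).
No equations remain and no clash or occurs-check failure arose, so a unifier exists.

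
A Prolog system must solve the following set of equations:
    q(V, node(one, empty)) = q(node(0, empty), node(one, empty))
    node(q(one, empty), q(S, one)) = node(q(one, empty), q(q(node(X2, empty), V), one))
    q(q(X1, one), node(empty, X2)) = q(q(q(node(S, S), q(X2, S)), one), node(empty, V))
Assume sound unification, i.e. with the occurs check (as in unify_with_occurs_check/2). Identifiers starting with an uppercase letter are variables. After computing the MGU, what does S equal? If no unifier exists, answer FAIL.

Decompose q/2: V = node(0, empty),  node(one, empty) = node(one, empty).
Bind V := node(0, empty); substituting into the 2 remaining equations that mention V gives: node(q(one, empty), q(S, one)) = node(q(one, empty), q(q(node(X2, empty), node(0, empty)), one)),  q(q(X1, one), node(empty, X2)) = q(q(q(node(S, S), q(X2, S)), one), node(empty, node(0, empty))).
Delete trivial equation node(one, empty) = node(one, empty).
Decompose node/2: q(one, empty) = q(one, empty),  q(S, one) = q(q(node(X2, empty), node(0, empty)), one).
Delete trivial equation q(one, empty) = q(one, empty).
Decompose q/2: S = q(node(X2, empty), node(0, empty)),  one = one.
Bind S := q(node(X2, empty), node(0, empty)); substituting into the one remaining equation that mentions S gives: q(q(X1, one), node(empty, X2)) = q(q(q(node(q(node(X2, empty), node(0, empty)), q(node(X2, empty), node(0, empty))), q(X2, q(node(X2, empty), node(0, empty)))), one), node(empty, node(0, empty))).
Delete trivial equation one = one.
Decompose q/2: q(X1, one) = q(q(node(q(node(X2, empty), node(0, empty)), q(node(X2, empty), node(0, empty))), q(X2, q(node(X2, empty), node(0, empty)))), one),  node(empty, X2) = node(empty, node(0, empty)).
Decompose q/2: X1 = q(node(q(node(X2, empty), node(0, empty)), q(node(X2, empty), node(0, empty))), q(X2, q(node(X2, empty), node(0, empty)))),  one = one.
Bind X1 := q(node(q(node(X2, empty), node(0, empty)), q(node(X2, empty), node(0, empty))), q(X2, q(node(X2, empty), node(0, empty)))); no other remaining equation mentions X1.
Delete trivial equation one = one.
Decompose node/2: empty = empty,  X2 = node(0, empty).
Delete trivial equation empty = empty.
Bind X2 := node(0, empty). Substituting into the earlier bindings gives S := q(node(node(0, empty), empty), node(0, empty)), X1 := q(node(q(node(node(0, empty), empty), node(0, empty)), q(node(node(0, empty), empty), node(0, empty))), q(node(0, empty), q(node(node(0, empty), empty), node(0, empty)))).
MGU = { V ↦ node(0, empty), S ↦ q(node(node(0, empty), empty), node(0, empty)), X1 ↦ q(node(q(node(node(0, empty), empty), node(0, empty)), q(node(node(0, empty), empty), node(0, empty))), q(node(0, empty), q(node(node(0, empty), empty), node(0, empty)))), X2 ↦ node(0, empty) }, so S ↦ q(node(node(0, empty), empty), node(0, empty)).

q(node(node(0, empty), empty), node(0, empty))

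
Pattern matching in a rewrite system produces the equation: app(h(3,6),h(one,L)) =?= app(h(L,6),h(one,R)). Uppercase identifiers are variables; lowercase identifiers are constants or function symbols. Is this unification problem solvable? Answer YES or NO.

Decompose app/2: h(3,6) =?= h(L,6),  h(one,L) =?= h(one,R).
Decompose h/2: 3 =?= L,  6 =?= 6.
Bind L := 3; substituting into the one remaining equation that mentions L gives: h(one,3) =?= h(one,R).
Delete trivial equation 6 =?= 6.
Decompose h/2: one =?= one,  3 =?= R.
Delete trivial equation one =?= one.
Bind R := 3.
No equations remain and no clash or occurs-check failure arose, so a unifier exists.

YES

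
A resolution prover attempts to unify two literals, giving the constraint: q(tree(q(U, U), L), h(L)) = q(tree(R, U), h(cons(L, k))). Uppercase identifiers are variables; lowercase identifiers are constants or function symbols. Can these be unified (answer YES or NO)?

Decompose q/2: tree(q(U, U), L) = tree(R, U),  h(L) = h(cons(L, k)).
Decompose tree/2: q(U, U) = R,  L = U.
Bind R := q(U, U); no other remaining equation mentions R.
Bind L := U; substituting into the remaining equation gives: h(U) = h(cons(U, k)).
Decompose h/1: U = cons(U, k).
Occurs check fails: U occurs in cons(U, k); the equation U = cons(U, k) has no finite solution.

NO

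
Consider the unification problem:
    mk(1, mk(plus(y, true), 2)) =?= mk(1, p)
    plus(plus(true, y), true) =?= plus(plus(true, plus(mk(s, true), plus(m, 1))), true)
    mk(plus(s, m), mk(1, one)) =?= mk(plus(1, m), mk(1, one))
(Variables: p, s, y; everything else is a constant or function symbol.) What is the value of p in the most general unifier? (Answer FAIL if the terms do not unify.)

mk(plus(plus(mk(1, true), plus(m, 1)), true), 2)

Decompose mk/2: 1 =?= 1,  mk(plus(y, true), 2) =?= p.
Delete trivial equation 1 =?= 1.
Bind p := mk(plus(y, true), 2); no other remaining equation mentions p.
Decompose plus/2: plus(true, y) =?= plus(true, plus(mk(s, true), plus(m, 1))),  true =?= true.
Decompose plus/2: true =?= true,  y =?= plus(mk(s, true), plus(m, 1)).
Delete trivial equation true =?= true.
Bind y := plus(mk(s, true), plus(m, 1)); no other remaining equation mentions y. Substituting into the earlier binding gives p := mk(plus(plus(mk(s, true), plus(m, 1)), true), 2).
Delete trivial equation true =?= true.
Decompose mk/2: plus(s, m) =?= plus(1, m),  mk(1, one) =?= mk(1, one).
Decompose plus/2: s =?= 1,  m =?= m.
Bind s := 1; no other remaining equation mentions s. Substituting into the earlier bindings gives p := mk(plus(plus(mk(1, true), plus(m, 1)), true), 2), y := plus(mk(1, true), plus(m, 1)).
Delete trivial equation m =?= m.
Delete trivial equation mk(1, one) =?= mk(1, one).
MGU = { p -> mk(plus(plus(mk(1, true), plus(m, 1)), true), 2), y -> plus(mk(1, true), plus(m, 1)), s -> 1 }, so p -> mk(plus(plus(mk(1, true), plus(m, 1)), true), 2).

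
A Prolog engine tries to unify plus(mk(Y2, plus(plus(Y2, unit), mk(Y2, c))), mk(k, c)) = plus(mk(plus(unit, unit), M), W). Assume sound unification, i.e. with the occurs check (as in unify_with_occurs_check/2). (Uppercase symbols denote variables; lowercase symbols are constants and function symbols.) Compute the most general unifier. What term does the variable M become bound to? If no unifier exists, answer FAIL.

Decompose plus/2: mk(Y2, plus(plus(Y2, unit), mk(Y2, c))) = mk(plus(unit, unit), M),  mk(k, c) = W.
Decompose mk/2: Y2 = plus(unit, unit),  plus(plus(Y2, unit), mk(Y2, c)) = M.
Bind Y2 := plus(unit, unit); substituting into the one remaining equation that mentions Y2 gives: plus(plus(plus(unit, unit), unit), mk(plus(unit, unit), c)) = M.
Bind M := plus(plus(plus(unit, unit), unit), mk(plus(unit, unit), c)); no other remaining equation mentions M.
Bind W := mk(k, c).
MGU = { Y2 -> plus(unit, unit), M -> plus(plus(plus(unit, unit), unit), mk(plus(unit, unit), c)), W -> mk(k, c) }, so M -> plus(plus(plus(unit, unit), unit), mk(plus(unit, unit), c)).

plus(plus(plus(unit, unit), unit), mk(plus(unit, unit), c))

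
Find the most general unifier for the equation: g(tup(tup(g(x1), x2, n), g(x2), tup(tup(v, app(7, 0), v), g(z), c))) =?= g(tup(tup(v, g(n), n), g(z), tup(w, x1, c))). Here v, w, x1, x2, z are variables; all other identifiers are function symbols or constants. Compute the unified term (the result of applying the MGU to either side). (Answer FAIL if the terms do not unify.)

g(tup(tup(g(g(g(n))), g(n), n), g(g(n)), tup(tup(g(g(g(n))), app(7, 0), g(g(g(n)))), g(g(n)), c)))

Decompose g/1: tup(tup(g(x1), x2, n), g(x2), tup(tup(v, app(7, 0), v), g(z), c)) =?= tup(tup(v, g(n), n), g(z), tup(w, x1, c)).
Decompose tup/3: tup(g(x1), x2, n) =?= tup(v, g(n), n),  g(x2) =?= g(z),  tup(tup(v, app(7, 0), v), g(z), c) =?= tup(w, x1, c).
Decompose tup/3: g(x1) =?= v,  x2 =?= g(n),  n =?= n.
Bind v := g(x1); substituting into the one remaining equation that mentions v gives: tup(tup(g(x1), app(7, 0), g(x1)), g(z), c) =?= tup(w, x1, c).
Bind x2 := g(n); substituting into the one remaining equation that mentions x2 gives: g(g(n)) =?= g(z).
Delete trivial equation n =?= n.
Decompose g/1: g(n) =?= z.
Bind z := g(n); substituting into the remaining equation gives: tup(tup(g(x1), app(7, 0), g(x1)), g(g(n)), c) =?= tup(w, x1, c).
Decompose tup/3: tup(g(x1), app(7, 0), g(x1)) =?= w,  g(g(n)) =?= x1,  c =?= c.
Bind w := tup(g(x1), app(7, 0), g(x1)); no other remaining equation mentions w.
Bind x1 := g(g(n)); no other remaining equation mentions x1. Substituting into the earlier bindings gives v := g(g(g(n))), w := tup(g(g(g(n))), app(7, 0), g(g(g(n)))).
Delete trivial equation c =?= c.
Applying the MGU to either side gives g(tup(tup(g(g(g(n))), g(n), n), g(g(n)), tup(tup(g(g(g(n))), app(7, 0), g(g(g(n)))), g(g(n)), c))).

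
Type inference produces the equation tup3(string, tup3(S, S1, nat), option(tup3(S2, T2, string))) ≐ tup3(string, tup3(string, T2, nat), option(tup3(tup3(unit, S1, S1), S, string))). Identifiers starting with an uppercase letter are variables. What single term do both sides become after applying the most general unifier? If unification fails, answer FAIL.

tup3(string, tup3(string, string, nat), option(tup3(tup3(unit, string, string), string, string)))

Decompose tup3/3: string ≐ string,  tup3(S, S1, nat) ≐ tup3(string, T2, nat),  option(tup3(S2, T2, string)) ≐ option(tup3(tup3(unit, S1, S1), S, string)).
Delete trivial equation string ≐ string.
Decompose tup3/3: S ≐ string,  S1 ≐ T2,  nat ≐ nat.
Bind S := string; substituting into the one remaining equation that mentions S gives: option(tup3(S2, T2, string)) ≐ option(tup3(tup3(unit, S1, S1), string, string)).
Bind S1 := T2; substituting into the one remaining equation that mentions S1 gives: option(tup3(S2, T2, string)) ≐ option(tup3(tup3(unit, T2, T2), string, string)).
Delete trivial equation nat ≐ nat.
Decompose option/1: tup3(S2, T2, string) ≐ tup3(tup3(unit, T2, T2), string, string).
Decompose tup3/3: S2 ≐ tup3(unit, T2, T2),  T2 ≐ string,  string ≐ string.
Bind S2 := tup3(unit, T2, T2); no other remaining equation mentions S2.
Bind T2 := string; no other remaining equation mentions T2. Substituting into the earlier bindings gives S1 := string, S2 := tup3(unit, string, string).
Delete trivial equation string ≐ string.
Applying the MGU to either side gives tup3(string, tup3(string, string, nat), option(tup3(tup3(unit, string, string), string, string))).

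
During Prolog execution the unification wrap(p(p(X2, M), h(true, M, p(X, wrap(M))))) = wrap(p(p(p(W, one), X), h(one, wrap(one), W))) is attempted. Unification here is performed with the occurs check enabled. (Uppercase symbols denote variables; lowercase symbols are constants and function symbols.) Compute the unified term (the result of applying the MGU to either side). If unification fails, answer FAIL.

FAIL

Decompose wrap/1: p(p(X2, M), h(true, M, p(X, wrap(M)))) = p(p(p(W, one), X), h(one, wrap(one), W)).
Decompose p/2: p(X2, M) = p(p(W, one), X),  h(true, M, p(X, wrap(M))) = h(one, wrap(one), W).
Decompose p/2: X2 = p(W, one),  M = X.
Bind X2 := p(W, one); no other remaining equation mentions X2.
Bind M := X; substituting into the remaining equation gives: h(true, X, p(X, wrap(X))) = h(one, wrap(one), W).
Decompose h/3: true = one,  X = wrap(one),  p(X, wrap(X)) = W.
Clash: constants true and one differ; no unifier exists.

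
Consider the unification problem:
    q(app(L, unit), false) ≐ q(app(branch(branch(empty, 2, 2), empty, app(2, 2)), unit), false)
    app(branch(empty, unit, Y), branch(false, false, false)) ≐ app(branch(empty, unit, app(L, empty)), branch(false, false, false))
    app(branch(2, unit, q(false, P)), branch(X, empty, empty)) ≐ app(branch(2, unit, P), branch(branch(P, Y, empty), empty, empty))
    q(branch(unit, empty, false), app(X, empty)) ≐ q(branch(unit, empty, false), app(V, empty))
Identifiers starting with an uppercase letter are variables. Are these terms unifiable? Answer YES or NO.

NO

Decompose q/2: app(L, unit) ≐ app(branch(branch(empty, 2, 2), empty, app(2, 2)), unit),  false ≐ false.
Decompose app/2: L ≐ branch(branch(empty, 2, 2), empty, app(2, 2)),  unit ≐ unit.
Bind L := branch(branch(empty, 2, 2), empty, app(2, 2)); substituting into the one remaining equation that mentions L gives: app(branch(empty, unit, Y), branch(false, false, false)) ≐ app(branch(empty, unit, app(branch(branch(empty, 2, 2), empty, app(2, 2)), empty)), branch(false, false, false)).
Delete trivial equation unit ≐ unit.
Delete trivial equation false ≐ false.
Decompose app/2: branch(empty, unit, Y) ≐ branch(empty, unit, app(branch(branch(empty, 2, 2), empty, app(2, 2)), empty)),  branch(false, false, false) ≐ branch(false, false, false).
Decompose branch/3: empty ≐ empty,  unit ≐ unit,  Y ≐ app(branch(branch(empty, 2, 2), empty, app(2, 2)), empty).
Delete trivial equation empty ≐ empty.
Delete trivial equation unit ≐ unit.
Bind Y := app(branch(branch(empty, 2, 2), empty, app(2, 2)), empty); substituting into the one remaining equation that mentions Y gives: app(branch(2, unit, q(false, P)), branch(X, empty, empty)) ≐ app(branch(2, unit, P), branch(branch(P, app(branch(branch(empty, 2, 2), empty, app(2, 2)), empty), empty), empty, empty)).
Delete trivial equation branch(false, false, false) ≐ branch(false, false, false).
Decompose app/2: branch(2, unit, q(false, P)) ≐ branch(2, unit, P),  branch(X, empty, empty) ≐ branch(branch(P, app(branch(branch(empty, 2, 2), empty, app(2, 2)), empty), empty), empty, empty).
Decompose branch/3: 2 ≐ 2,  unit ≐ unit,  q(false, P) ≐ P.
Delete trivial equation 2 ≐ 2.
Delete trivial equation unit ≐ unit.
Occurs check fails: P occurs in q(false, P); the equation P ≐ q(false, P) has no finite solution.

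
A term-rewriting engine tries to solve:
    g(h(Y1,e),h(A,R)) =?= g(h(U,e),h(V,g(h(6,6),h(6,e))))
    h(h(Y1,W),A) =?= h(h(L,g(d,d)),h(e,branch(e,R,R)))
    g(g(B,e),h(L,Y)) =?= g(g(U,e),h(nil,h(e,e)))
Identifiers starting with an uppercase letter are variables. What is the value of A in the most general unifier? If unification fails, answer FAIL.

Decompose g/2: h(Y1,e) =?= h(U,e),  h(A,R) =?= h(V,g(h(6,6),h(6,e))).
Decompose h/2: Y1 =?= U,  e =?= e.
Bind Y1 := U; substituting into the one remaining equation that mentions Y1 gives: h(h(U,W),A) =?= h(h(L,g(d,d)),h(e,branch(e,R,R))).
Delete trivial equation e =?= e.
Decompose h/2: A =?= V,  R =?= g(h(6,6),h(6,e)).
Bind A := V; substituting into the one remaining equation that mentions A gives: h(h(U,W),V) =?= h(h(L,g(d,d)),h(e,branch(e,R,R))).
Bind R := g(h(6,6),h(6,e)); substituting into the one remaining equation that mentions R gives: h(h(U,W),V) =?= h(h(L,g(d,d)),h(e,branch(e,g(h(6,6),h(6,e)),g(h(6,6),h(6,e))))).
Decompose h/2: h(U,W) =?= h(L,g(d,d)),  V =?= h(e,branch(e,g(h(6,6),h(6,e)),g(h(6,6),h(6,e)))).
Decompose h/2: U =?= L,  W =?= g(d,d).
Bind U := L; substituting into the one remaining equation that mentions U gives: g(g(B,e),h(L,Y)) =?= g(g(L,e),h(nil,h(e,e))). Substituting into the earlier binding gives Y1 := L.
Bind W := g(d,d); no other remaining equation mentions W.
Bind V := h(e,branch(e,g(h(6,6),h(6,e)),g(h(6,6),h(6,e)))); no other remaining equation mentions V. Substituting into the earlier binding gives A := h(e,branch(e,g(h(6,6),h(6,e)),g(h(6,6),h(6,e)))).
Decompose g/2: g(B,e) =?= g(L,e),  h(L,Y) =?= h(nil,h(e,e)).
Decompose g/2: B =?= L,  e =?= e.
Bind B := L; no other remaining equation mentions B.
Delete trivial equation e =?= e.
Decompose h/2: L =?= nil,  Y =?= h(e,e).
Bind L := nil; no other remaining equation mentions L. Substituting into the earlier bindings gives Y1 := nil, U := nil, B := nil.
Bind Y := h(e,e).
MGU = { Y1 -> nil, A -> h(e,branch(e,g(h(6,6),h(6,e)),g(h(6,6),h(6,e)))), R -> g(h(6,6),h(6,e)), U -> nil, W -> g(d,d), V -> h(e,branch(e,g(h(6,6),h(6,e)),g(h(6,6),h(6,e)))), B -> nil, L -> nil, Y -> h(e,e) }, so A -> h(e,branch(e,g(h(6,6),h(6,e)),g(h(6,6),h(6,e)))).

h(e,branch(e,g(h(6,6),h(6,e)),g(h(6,6),h(6,e))))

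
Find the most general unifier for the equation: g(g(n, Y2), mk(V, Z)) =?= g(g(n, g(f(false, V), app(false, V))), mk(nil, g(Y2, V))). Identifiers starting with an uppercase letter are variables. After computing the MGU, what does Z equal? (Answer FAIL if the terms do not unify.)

g(g(f(false, nil), app(false, nil)), nil)

Decompose g/2: g(n, Y2) =?= g(n, g(f(false, V), app(false, V))),  mk(V, Z) =?= mk(nil, g(Y2, V)).
Decompose g/2: n =?= n,  Y2 =?= g(f(false, V), app(false, V)).
Delete trivial equation n =?= n.
Bind Y2 := g(f(false, V), app(false, V)); substituting into the remaining equation gives: mk(V, Z) =?= mk(nil, g(g(f(false, V), app(false, V)), V)).
Decompose mk/2: V =?= nil,  Z =?= g(g(f(false, V), app(false, V)), V).
Bind V := nil; substituting into the remaining equation gives: Z =?= g(g(f(false, nil), app(false, nil)), nil). Substituting into the earlier binding gives Y2 := g(f(false, nil), app(false, nil)).
Bind Z := g(g(f(false, nil), app(false, nil)), nil).
MGU = { Y2 := g(f(false, nil), app(false, nil)), V := nil, Z := g(g(f(false, nil), app(false, nil)), nil) }, so Z := g(g(f(false, nil), app(false, nil)), nil).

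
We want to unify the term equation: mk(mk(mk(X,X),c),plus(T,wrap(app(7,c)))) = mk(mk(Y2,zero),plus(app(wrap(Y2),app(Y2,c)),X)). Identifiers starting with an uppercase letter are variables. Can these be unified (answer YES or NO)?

NO

Decompose mk/2: mk(mk(X,X),c) = mk(Y2,zero),  plus(T,wrap(app(7,c))) = plus(app(wrap(Y2),app(Y2,c)),X).
Decompose mk/2: mk(X,X) = Y2,  c = zero.
Bind Y2 := mk(X,X); substituting into the one remaining equation that mentions Y2 gives: plus(T,wrap(app(7,c))) = plus(app(wrap(mk(X,X)),app(mk(X,X),c)),X).
Clash: constants c and zero differ; no unifier exists.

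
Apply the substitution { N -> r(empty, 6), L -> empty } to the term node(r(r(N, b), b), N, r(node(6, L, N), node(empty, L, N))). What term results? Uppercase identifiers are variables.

node(r(r(r(empty, 6), b), b), r(empty, 6), r(node(6, empty, r(empty, 6)), node(empty, empty, r(empty, 6))))

Replace each occurrence of N with r(empty, 6).
Replace each occurrence of L with empty.
Result: node(r(r(r(empty, 6), b), b), r(empty, 6), r(node(6, empty, r(empty, 6)), node(empty, empty, r(empty, 6)))).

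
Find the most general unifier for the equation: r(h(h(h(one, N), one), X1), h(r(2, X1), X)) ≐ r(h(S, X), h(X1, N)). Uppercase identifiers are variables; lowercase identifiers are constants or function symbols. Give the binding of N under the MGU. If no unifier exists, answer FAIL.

Decompose r/2: h(h(h(one, N), one), X1) ≐ h(S, X),  h(r(2, X1), X) ≐ h(X1, N).
Decompose h/2: h(h(one, N), one) ≐ S,  X1 ≐ X.
Bind S := h(h(one, N), one); no other remaining equation mentions S.
Bind X1 := X; substituting into the remaining equation gives: h(r(2, X), X) ≐ h(X, N).
Decompose h/2: r(2, X) ≐ X,  X ≐ N.
Occurs check fails: X occurs in r(2, X); the equation X ≐ r(2, X) has no finite solution.

FAIL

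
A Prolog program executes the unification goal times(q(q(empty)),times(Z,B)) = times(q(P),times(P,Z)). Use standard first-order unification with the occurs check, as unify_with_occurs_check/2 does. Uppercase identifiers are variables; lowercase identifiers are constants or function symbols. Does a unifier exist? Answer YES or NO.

YES

Decompose times/2: q(q(empty)) = q(P),  times(Z,B) = times(P,Z).
Decompose q/1: q(empty) = P.
Bind P := q(empty); substituting into the remaining equation gives: times(Z,B) = times(q(empty),Z).
Decompose times/2: Z = q(empty),  B = Z.
Bind Z := q(empty); substituting into the remaining equation gives: B = q(empty).
Bind B := q(empty).
No equations remain and no clash or occurs-check failure arose, so a unifier exists.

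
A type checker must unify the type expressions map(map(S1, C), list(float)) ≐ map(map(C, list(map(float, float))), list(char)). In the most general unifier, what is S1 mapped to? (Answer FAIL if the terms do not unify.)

FAIL

Decompose map/2: map(S1, C) ≐ map(C, list(map(float, float))),  list(float) ≐ list(char).
Decompose map/2: S1 ≐ C,  C ≐ list(map(float, float)).
Bind S1 := C; no other remaining equation mentions S1.
Bind C := list(map(float, float)); no other remaining equation mentions C. Substituting into the earlier binding gives S1 := list(map(float, float)).
Decompose list/1: float ≐ char.
Clash: constants float and char differ; no unifier exists.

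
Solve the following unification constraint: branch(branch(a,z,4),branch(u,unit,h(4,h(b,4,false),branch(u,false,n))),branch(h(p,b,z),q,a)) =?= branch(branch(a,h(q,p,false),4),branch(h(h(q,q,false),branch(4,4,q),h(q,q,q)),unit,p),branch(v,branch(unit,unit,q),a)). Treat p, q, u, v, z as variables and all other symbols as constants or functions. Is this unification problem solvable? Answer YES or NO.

Decompose branch/3: branch(a,z,4) =?= branch(a,h(q,p,false),4),  branch(u,unit,h(4,h(b,4,false),branch(u,false,n))) =?= branch(h(h(q,q,false),branch(4,4,q),h(q,q,q)),unit,p),  branch(h(p,b,z),q,a) =?= branch(v,branch(unit,unit,q),a).
Decompose branch/3: a =?= a,  z =?= h(q,p,false),  4 =?= 4.
Delete trivial equation a =?= a.
Bind z := h(q,p,false); substituting into the one remaining equation that mentions z gives: branch(h(p,b,h(q,p,false)),q,a) =?= branch(v,branch(unit,unit,q),a).
Delete trivial equation 4 =?= 4.
Decompose branch/3: u =?= h(h(q,q,false),branch(4,4,q),h(q,q,q)),  unit =?= unit,  h(4,h(b,4,false),branch(u,false,n)) =?= p.
Bind u := h(h(q,q,false),branch(4,4,q),h(q,q,q)); substituting into the one remaining equation that mentions u gives: h(4,h(b,4,false),branch(h(h(q,q,false),branch(4,4,q),h(q,q,q)),false,n)) =?= p.
Delete trivial equation unit =?= unit.
Bind p := h(4,h(b,4,false),branch(h(h(q,q,false),branch(4,4,q),h(q,q,q)),false,n)); substituting into the remaining equation gives: branch(h(h(4,h(b,4,false),branch(h(h(q,q,false),branch(4,4,q),h(q,q,q)),false,n)),b,h(q,h(4,h(b,4,false),branch(h(h(q,q,false),branch(4,4,q),h(q,q,q)),false,n)),false)),q,a) =?= branch(v,branch(unit,unit,q),a). Substituting into the earlier binding gives z := h(q,h(4,h(b,4,false),branch(h(h(q,q,false),branch(4,4,q),h(q,q,q)),false,n)),false).
Decompose branch/3: h(h(4,h(b,4,false),branch(h(h(q,q,false),branch(4,4,q),h(q,q,q)),false,n)),b,h(q,h(4,h(b,4,false),branch(h(h(q,q,false),branch(4,4,q),h(q,q,q)),false,n)),false)) =?= v,  q =?= branch(unit,unit,q),  a =?= a.
Bind v := h(h(4,h(b,4,false),branch(h(h(q,q,false),branch(4,4,q),h(q,q,q)),false,n)),b,h(q,h(4,h(b,4,false),branch(h(h(q,q,false),branch(4,4,q),h(q,q,q)),false,n)),false)); no other remaining equation mentions v.
Occurs check fails: q occurs in branch(unit,unit,q); the equation q =?= branch(unit,unit,q) has no finite solution.

NO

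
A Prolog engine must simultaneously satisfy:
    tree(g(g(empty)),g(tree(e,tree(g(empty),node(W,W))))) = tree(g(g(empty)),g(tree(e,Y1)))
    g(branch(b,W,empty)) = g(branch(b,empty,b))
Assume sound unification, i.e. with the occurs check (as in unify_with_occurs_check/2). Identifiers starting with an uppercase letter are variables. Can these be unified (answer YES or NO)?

NO

Decompose tree/2: g(g(empty)) = g(g(empty)),  g(tree(e,tree(g(empty),node(W,W)))) = g(tree(e,Y1)).
Delete trivial equation g(g(empty)) = g(g(empty)).
Decompose g/1: tree(e,tree(g(empty),node(W,W))) = tree(e,Y1).
Decompose tree/2: e = e,  tree(g(empty),node(W,W)) = Y1.
Delete trivial equation e = e.
Bind Y1 := tree(g(empty),node(W,W)); no other remaining equation mentions Y1.
Decompose g/1: branch(b,W,empty) = branch(b,empty,b).
Decompose branch/3: b = b,  W = empty,  empty = b.
Delete trivial equation b = b.
Bind W := empty; no other remaining equation mentions W. Substituting into the earlier binding gives Y1 := tree(g(empty),node(empty,empty)).
Clash: constants empty and b differ; no unifier exists.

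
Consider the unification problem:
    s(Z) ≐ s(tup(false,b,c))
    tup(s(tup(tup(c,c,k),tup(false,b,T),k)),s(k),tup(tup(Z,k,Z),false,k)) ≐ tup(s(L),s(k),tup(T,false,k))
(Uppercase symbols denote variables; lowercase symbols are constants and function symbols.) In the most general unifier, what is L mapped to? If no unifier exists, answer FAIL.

tup(tup(c,c,k),tup(false,b,tup(tup(false,b,c),k,tup(false,b,c))),k)

Decompose s/1: Z ≐ tup(false,b,c).
Bind Z := tup(false,b,c); substituting into the remaining equation gives: tup(s(tup(tup(c,c,k),tup(false,b,T),k)),s(k),tup(tup(tup(false,b,c),k,tup(false,b,c)),false,k)) ≐ tup(s(L),s(k),tup(T,false,k)).
Decompose tup/3: s(tup(tup(c,c,k),tup(false,b,T),k)) ≐ s(L),  s(k) ≐ s(k),  tup(tup(tup(false,b,c),k,tup(false,b,c)),false,k) ≐ tup(T,false,k).
Decompose s/1: tup(tup(c,c,k),tup(false,b,T),k) ≐ L.
Bind L := tup(tup(c,c,k),tup(false,b,T),k); no other remaining equation mentions L.
Delete trivial equation s(k) ≐ s(k).
Decompose tup/3: tup(tup(false,b,c),k,tup(false,b,c)) ≐ T,  false ≐ false,  k ≐ k.
Bind T := tup(tup(false,b,c),k,tup(false,b,c)); no other remaining equation mentions T. Substituting into the earlier binding gives L := tup(tup(c,c,k),tup(false,b,tup(tup(false,b,c),k,tup(false,b,c))),k).
Delete trivial equation false ≐ false.
Delete trivial equation k ≐ k.
MGU = { Z := tup(false,b,c), L := tup(tup(c,c,k),tup(false,b,tup(tup(false,b,c),k,tup(false,b,c))),k), T := tup(tup(false,b,c),k,tup(false,b,c)) }, so L := tup(tup(c,c,k),tup(false,b,tup(tup(false,b,c),k,tup(false,b,c))),k).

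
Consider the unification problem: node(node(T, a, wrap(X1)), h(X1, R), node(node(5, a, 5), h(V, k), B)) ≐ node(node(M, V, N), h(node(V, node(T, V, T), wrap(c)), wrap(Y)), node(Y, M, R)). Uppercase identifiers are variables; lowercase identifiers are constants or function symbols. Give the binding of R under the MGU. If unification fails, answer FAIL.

Decompose node/3: node(T, a, wrap(X1)) ≐ node(M, V, N),  h(X1, R) ≐ h(node(V, node(T, V, T), wrap(c)), wrap(Y)),  node(node(5, a, 5), h(V, k), B) ≐ node(Y, M, R).
Decompose node/3: T ≐ M,  a ≐ V,  wrap(X1) ≐ N.
Bind T := M; substituting into the one remaining equation that mentions T gives: h(X1, R) ≐ h(node(V, node(M, V, M), wrap(c)), wrap(Y)).
Bind V := a; substituting into the 2 remaining equations that mention V gives: h(X1, R) ≐ h(node(a, node(M, a, M), wrap(c)), wrap(Y)),  node(node(5, a, 5), h(a, k), B) ≐ node(Y, M, R).
Bind N := wrap(X1); no other remaining equation mentions N.
Decompose h/2: X1 ≐ node(a, node(M, a, M), wrap(c)),  R ≐ wrap(Y).
Bind X1 := node(a, node(M, a, M), wrap(c)); no other remaining equation mentions X1. Substituting into the earlier binding gives N := wrap(node(a, node(M, a, M), wrap(c))).
Bind R := wrap(Y); substituting into the remaining equation gives: node(node(5, a, 5), h(a, k), B) ≐ node(Y, M, wrap(Y)).
Decompose node/3: node(5, a, 5) ≐ Y,  h(a, k) ≐ M,  B ≐ wrap(Y).
Bind Y := node(5, a, 5); substituting into the one remaining equation that mentions Y gives: B ≐ wrap(node(5, a, 5)). Substituting into the earlier binding gives R := wrap(node(5, a, 5)).
Bind M := h(a, k); no other remaining equation mentions M. Substituting into the earlier bindings gives T := h(a, k), N := wrap(node(a, node(h(a, k), a, h(a, k)), wrap(c))), X1 := node(a, node(h(a, k), a, h(a, k)), wrap(c)).
Bind B := wrap(node(5, a, 5)).
MGU = { T ↦ h(a, k), V ↦ a, N ↦ wrap(node(a, node(h(a, k), a, h(a, k)), wrap(c))), X1 ↦ node(a, node(h(a, k), a, h(a, k)), wrap(c)), R ↦ wrap(node(5, a, 5)), Y ↦ node(5, a, 5), M ↦ h(a, k), B ↦ wrap(node(5, a, 5)) }, so R ↦ wrap(node(5, a, 5)).

wrap(node(5, a, 5))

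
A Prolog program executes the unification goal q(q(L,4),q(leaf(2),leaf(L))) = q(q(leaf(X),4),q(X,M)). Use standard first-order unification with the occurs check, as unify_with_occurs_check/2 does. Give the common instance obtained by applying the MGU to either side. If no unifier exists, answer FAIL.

Decompose q/2: q(L,4) = q(leaf(X),4),  q(leaf(2),leaf(L)) = q(X,M).
Decompose q/2: L = leaf(X),  4 = 4.
Bind L := leaf(X); substituting into the one remaining equation that mentions L gives: q(leaf(2),leaf(leaf(X))) = q(X,M).
Delete trivial equation 4 = 4.
Decompose q/2: leaf(2) = X,  leaf(leaf(X)) = M.
Bind X := leaf(2); substituting into the remaining equation gives: leaf(leaf(leaf(2))) = M. Substituting into the earlier binding gives L := leaf(leaf(2)).
Bind M := leaf(leaf(leaf(2))).
Applying the MGU to either side gives q(q(leaf(leaf(2)),4),q(leaf(2),leaf(leaf(leaf(2))))).

q(q(leaf(leaf(2)),4),q(leaf(2),leaf(leaf(leaf(2)))))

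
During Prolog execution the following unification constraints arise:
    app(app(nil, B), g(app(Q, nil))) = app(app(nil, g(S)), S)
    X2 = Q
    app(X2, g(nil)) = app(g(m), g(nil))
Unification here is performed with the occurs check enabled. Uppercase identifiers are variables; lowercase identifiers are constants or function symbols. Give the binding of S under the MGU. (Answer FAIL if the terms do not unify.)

g(app(g(m), nil))

Decompose app/2: app(nil, B) = app(nil, g(S)),  g(app(Q, nil)) = S.
Decompose app/2: nil = nil,  B = g(S).
Delete trivial equation nil = nil.
Bind B := g(S); no other remaining equation mentions B.
Bind S := g(app(Q, nil)); no other remaining equation mentions S. Substituting into the earlier binding gives B := g(g(app(Q, nil))).
Bind X2 := Q; substituting into the remaining equation gives: app(Q, g(nil)) = app(g(m), g(nil)).
Decompose app/2: Q = g(m),  g(nil) = g(nil).
Bind Q := g(m); no other remaining equation mentions Q. Substituting into the earlier bindings gives B := g(g(app(g(m), nil))), S := g(app(g(m), nil)), X2 := g(m).
Delete trivial equation g(nil) = g(nil).
MGU = { B -> g(g(app(g(m), nil))), S -> g(app(g(m), nil)), X2 -> g(m), Q -> g(m) }, so S -> g(app(g(m), nil)).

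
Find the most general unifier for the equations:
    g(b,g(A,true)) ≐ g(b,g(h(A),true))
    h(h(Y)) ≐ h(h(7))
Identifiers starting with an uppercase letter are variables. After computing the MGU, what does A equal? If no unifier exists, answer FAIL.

FAIL

Decompose g/2: b ≐ b,  g(A,true) ≐ g(h(A),true).
Delete trivial equation b ≐ b.
Decompose g/2: A ≐ h(A),  true ≐ true.
Occurs check fails: A occurs in h(A); the equation A ≐ h(A) has no finite solution.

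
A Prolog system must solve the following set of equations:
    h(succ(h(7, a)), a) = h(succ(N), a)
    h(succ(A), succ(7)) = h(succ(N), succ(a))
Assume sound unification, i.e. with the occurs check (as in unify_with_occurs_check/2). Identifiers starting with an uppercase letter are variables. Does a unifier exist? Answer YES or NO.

Decompose h/2: succ(h(7, a)) = succ(N),  a = a.
Decompose succ/1: h(7, a) = N.
Bind N := h(7, a); substituting into the one remaining equation that mentions N gives: h(succ(A), succ(7)) = h(succ(h(7, a)), succ(a)).
Delete trivial equation a = a.
Decompose h/2: succ(A) = succ(h(7, a)),  succ(7) = succ(a).
Decompose succ/1: A = h(7, a).
Bind A := h(7, a); no other remaining equation mentions A.
Decompose succ/1: 7 = a.
Clash: constants 7 and a differ; no unifier exists.

NO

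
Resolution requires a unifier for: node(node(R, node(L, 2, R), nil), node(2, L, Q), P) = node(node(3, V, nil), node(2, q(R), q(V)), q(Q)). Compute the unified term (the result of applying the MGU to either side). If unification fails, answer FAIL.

node(node(3, node(q(3), 2, 3), nil), node(2, q(3), q(node(q(3), 2, 3))), q(q(node(q(3), 2, 3))))

Decompose node/3: node(R, node(L, 2, R), nil) = node(3, V, nil),  node(2, L, Q) = node(2, q(R), q(V)),  P = q(Q).
Decompose node/3: R = 3,  node(L, 2, R) = V,  nil = nil.
Bind R := 3; substituting into the 2 remaining equations that mention R gives: node(L, 2, 3) = V,  node(2, L, Q) = node(2, q(3), q(V)).
Bind V := node(L, 2, 3); substituting into the one remaining equation that mentions V gives: node(2, L, Q) = node(2, q(3), q(node(L, 2, 3))).
Delete trivial equation nil = nil.
Decompose node/3: 2 = 2,  L = q(3),  Q = q(node(L, 2, 3)).
Delete trivial equation 2 = 2.
Bind L := q(3); substituting into the one remaining equation that mentions L gives: Q = q(node(q(3), 2, 3)). Substituting into the earlier binding gives V := node(q(3), 2, 3).
Bind Q := q(node(q(3), 2, 3)); substituting into the remaining equation gives: P = q(q(node(q(3), 2, 3))).
Bind P := q(q(node(q(3), 2, 3))).
Applying the MGU to either side gives node(node(3, node(q(3), 2, 3), nil), node(2, q(3), q(node(q(3), 2, 3))), q(q(node(q(3), 2, 3)))).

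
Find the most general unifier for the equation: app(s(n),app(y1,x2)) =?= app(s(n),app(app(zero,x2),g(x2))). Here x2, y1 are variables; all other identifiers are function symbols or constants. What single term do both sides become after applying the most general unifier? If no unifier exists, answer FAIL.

FAIL

Decompose app/2: s(n) =?= s(n),  app(y1,x2) =?= app(app(zero,x2),g(x2)).
Delete trivial equation s(n) =?= s(n).
Decompose app/2: y1 =?= app(zero,x2),  x2 =?= g(x2).
Bind y1 := app(zero,x2); no other remaining equation mentions y1.
Occurs check fails: x2 occurs in g(x2); the equation x2 =?= g(x2) has no finite solution.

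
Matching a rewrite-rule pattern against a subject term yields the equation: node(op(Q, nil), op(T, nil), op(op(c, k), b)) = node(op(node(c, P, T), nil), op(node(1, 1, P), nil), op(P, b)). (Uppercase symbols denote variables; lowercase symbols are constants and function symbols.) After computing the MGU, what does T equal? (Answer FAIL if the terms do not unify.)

node(1, 1, op(c, k))

Decompose node/3: op(Q, nil) = op(node(c, P, T), nil),  op(T, nil) = op(node(1, 1, P), nil),  op(op(c, k), b) = op(P, b).
Decompose op/2: Q = node(c, P, T),  nil = nil.
Bind Q := node(c, P, T); no other remaining equation mentions Q.
Delete trivial equation nil = nil.
Decompose op/2: T = node(1, 1, P),  nil = nil.
Bind T := node(1, 1, P); no other remaining equation mentions T. Substituting into the earlier binding gives Q := node(c, P, node(1, 1, P)).
Delete trivial equation nil = nil.
Decompose op/2: op(c, k) = P,  b = b.
Bind P := op(c, k); no other remaining equation mentions P. Substituting into the earlier bindings gives Q := node(c, op(c, k), node(1, 1, op(c, k))), T := node(1, 1, op(c, k)).
Delete trivial equation b = b.
MGU = { Q -> node(c, op(c, k), node(1, 1, op(c, k))), T -> node(1, 1, op(c, k)), P -> op(c, k) }, so T -> node(1, 1, op(c, k)).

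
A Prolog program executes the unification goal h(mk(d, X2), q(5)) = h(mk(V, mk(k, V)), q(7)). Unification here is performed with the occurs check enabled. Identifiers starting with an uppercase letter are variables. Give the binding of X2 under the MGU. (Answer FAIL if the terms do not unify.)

Decompose h/2: mk(d, X2) = mk(V, mk(k, V)),  q(5) = q(7).
Decompose mk/2: d = V,  X2 = mk(k, V).
Bind V := d; substituting into the one remaining equation that mentions V gives: X2 = mk(k, d).
Bind X2 := mk(k, d); no other remaining equation mentions X2.
Decompose q/1: 5 = 7.
Clash: constants 5 and 7 differ; no unifier exists.

FAIL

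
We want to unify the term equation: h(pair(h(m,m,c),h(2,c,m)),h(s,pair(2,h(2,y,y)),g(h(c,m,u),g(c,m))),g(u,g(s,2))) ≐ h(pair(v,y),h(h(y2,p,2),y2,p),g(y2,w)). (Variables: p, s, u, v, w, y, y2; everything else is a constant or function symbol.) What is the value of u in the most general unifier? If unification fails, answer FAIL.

pair(2,h(2,h(2,c,m),h(2,c,m)))

Decompose h/3: pair(h(m,m,c),h(2,c,m)) ≐ pair(v,y),  h(s,pair(2,h(2,y,y)),g(h(c,m,u),g(c,m))) ≐ h(h(y2,p,2),y2,p),  g(u,g(s,2)) ≐ g(y2,w).
Decompose pair/2: h(m,m,c) ≐ v,  h(2,c,m) ≐ y.
Bind v := h(m,m,c); no other remaining equation mentions v.
Bind y := h(2,c,m); substituting into the one remaining equation that mentions y gives: h(s,pair(2,h(2,h(2,c,m),h(2,c,m))),g(h(c,m,u),g(c,m))) ≐ h(h(y2,p,2),y2,p).
Decompose h/3: s ≐ h(y2,p,2),  pair(2,h(2,h(2,c,m),h(2,c,m))) ≐ y2,  g(h(c,m,u),g(c,m)) ≐ p.
Bind s := h(y2,p,2); substituting into the one remaining equation that mentions s gives: g(u,g(h(y2,p,2),2)) ≐ g(y2,w).
Bind y2 := pair(2,h(2,h(2,c,m),h(2,c,m))); substituting into the one remaining equation that mentions y2 gives: g(u,g(h(pair(2,h(2,h(2,c,m),h(2,c,m))),p,2),2)) ≐ g(pair(2,h(2,h(2,c,m),h(2,c,m))),w). Substituting into the earlier binding gives s := h(pair(2,h(2,h(2,c,m),h(2,c,m))),p,2).
Bind p := g(h(c,m,u),g(c,m)); substituting into the remaining equation gives: g(u,g(h(pair(2,h(2,h(2,c,m),h(2,c,m))),g(h(c,m,u),g(c,m)),2),2)) ≐ g(pair(2,h(2,h(2,c,m),h(2,c,m))),w). Substituting into the earlier binding gives s := h(pair(2,h(2,h(2,c,m),h(2,c,m))),g(h(c,m,u),g(c,m)),2).
Decompose g/2: u ≐ pair(2,h(2,h(2,c,m),h(2,c,m))),  g(h(pair(2,h(2,h(2,c,m),h(2,c,m))),g(h(c,m,u),g(c,m)),2),2) ≐ w.
Bind u := pair(2,h(2,h(2,c,m),h(2,c,m))); substituting into the remaining equation gives: g(h(pair(2,h(2,h(2,c,m),h(2,c,m))),g(h(c,m,pair(2,h(2,h(2,c,m),h(2,c,m)))),g(c,m)),2),2) ≐ w. Substituting into the earlier bindings gives s := h(pair(2,h(2,h(2,c,m),h(2,c,m))),g(h(c,m,pair(2,h(2,h(2,c,m),h(2,c,m)))),g(c,m)),2), p := g(h(c,m,pair(2,h(2,h(2,c,m),h(2,c,m)))),g(c,m)).
Bind w := g(h(pair(2,h(2,h(2,c,m),h(2,c,m))),g(h(c,m,pair(2,h(2,h(2,c,m),h(2,c,m)))),g(c,m)),2),2).
MGU = { v := h(m,m,c), y := h(2,c,m), s := h(pair(2,h(2,h(2,c,m),h(2,c,m))),g(h(c,m,pair(2,h(2,h(2,c,m),h(2,c,m)))),g(c,m)),2), y2 := pair(2,h(2,h(2,c,m),h(2,c,m))), p := g(h(c,m,pair(2,h(2,h(2,c,m),h(2,c,m)))),g(c,m)), u := pair(2,h(2,h(2,c,m),h(2,c,m))), w := g(h(pair(2,h(2,h(2,c,m),h(2,c,m))),g(h(c,m,pair(2,h(2,h(2,c,m),h(2,c,m)))),g(c,m)),2),2) }, so u := pair(2,h(2,h(2,c,m),h(2,c,m))).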